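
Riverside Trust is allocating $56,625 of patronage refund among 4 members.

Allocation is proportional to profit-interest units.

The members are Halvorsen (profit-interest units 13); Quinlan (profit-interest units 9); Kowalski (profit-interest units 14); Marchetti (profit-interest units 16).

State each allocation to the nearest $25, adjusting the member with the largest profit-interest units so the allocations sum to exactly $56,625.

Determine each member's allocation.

Combined profit-interest units = 13 + 9 + 14 + 16 = 52.
Proportional shares: Halvorsen 14,156.25; Quinlan 9,800.48; Kowalski 15,245.19; Marchetti 17,423.08.
At nearest $25: Halvorsen $14,150; Quinlan $9,800; Kowalski $15,250; Marchetti $17,425. Sum = $56,625.
No rounding difference to absorb.

Halvorsen: $14,150 · Quinlan: $9,800 · Kowalski: $15,250 · Marchetti: $17,425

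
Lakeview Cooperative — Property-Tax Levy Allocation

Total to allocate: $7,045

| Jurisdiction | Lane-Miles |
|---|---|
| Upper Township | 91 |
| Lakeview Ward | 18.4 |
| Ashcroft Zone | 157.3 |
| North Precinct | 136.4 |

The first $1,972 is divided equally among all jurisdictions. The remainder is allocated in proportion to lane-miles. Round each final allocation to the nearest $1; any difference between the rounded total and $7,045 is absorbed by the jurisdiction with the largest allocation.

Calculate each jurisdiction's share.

First tranche $1,972 split equally: $493 each.
Remainder $5,073 by lane-miles (total 403.1): Upper Township 1,145.23 → $1,145; Lakeview Ward 231.56 → $232; Ashcroft Zone 1,979.62 → $1,980; North Precinct 1,716.59 → $1,717.
Rounding difference −$1 on remainder applied to Ashcroft Zone.
Totals: Upper Township $493 + $1,145 = $1,638; Lakeview Ward $493 + $232 = $725; Ashcroft Zone $493 + $1,979 = $2,472; North Precinct $493 + $1,717 = $2,210.

Upper Township: $1,638 · Lakeview Ward: $725 · Ashcroft Zone: $2,472 · North Precinct: $2,210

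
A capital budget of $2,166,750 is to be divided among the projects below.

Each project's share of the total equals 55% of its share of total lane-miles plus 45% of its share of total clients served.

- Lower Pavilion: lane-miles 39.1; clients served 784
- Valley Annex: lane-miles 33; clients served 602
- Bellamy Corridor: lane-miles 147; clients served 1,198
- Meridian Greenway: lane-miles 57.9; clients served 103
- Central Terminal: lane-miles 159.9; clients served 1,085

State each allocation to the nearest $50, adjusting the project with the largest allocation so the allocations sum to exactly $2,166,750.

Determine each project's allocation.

Lower Pavilion: $309,300; Valley Annex: $245,650; Bellamy Corridor: $710,650; Meridian Greenway: $184,550; Central Terminal: $716,600

Totals — lane-miles 436.9, clients served 3,772.
Blended shares (55% lane-miles + 45% clients served): Lower Pavilion 0.1428; Valley Annex 0.1134; Bellamy Corridor 0.3280; Meridian Greenway 0.0852; Central Terminal 0.3307.
Pro-rata amounts: Lower Pavilion 309,310.22; Valley Annex 245,625.71; Bellamy Corridor 710,640.51; Meridian Greenway 184,556.06; Central Terminal 716,617.50.
At nearest $50: Lower Pavilion $309,300; Valley Annex $245,650; Bellamy Corridor $710,650; Meridian Greenway $184,550; Central Terminal $716,600. Sum = $2,166,750.
Sum already equals the total — no adjustment.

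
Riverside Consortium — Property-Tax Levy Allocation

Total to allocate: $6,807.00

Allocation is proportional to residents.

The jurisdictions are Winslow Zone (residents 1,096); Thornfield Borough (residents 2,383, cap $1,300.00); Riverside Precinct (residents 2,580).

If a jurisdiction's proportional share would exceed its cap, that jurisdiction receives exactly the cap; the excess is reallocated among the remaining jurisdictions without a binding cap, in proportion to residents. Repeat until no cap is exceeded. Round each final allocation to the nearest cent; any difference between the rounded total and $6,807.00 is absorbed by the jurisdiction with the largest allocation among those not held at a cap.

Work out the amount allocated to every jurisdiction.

Winslow Zone: $1,641.91 | Thornfield Borough: $1,300.00 | Riverside Precinct: $3,865.09

Residents total: 6,059.
Proportional shares (ignoring caps): Winslow Zone 1,231.3042; Thornfield Borough 2,677.1878; Riverside Precinct 2,898.5080.
Capped: Thornfield Borough ($1,300.00); balance $5,507.00 reallocated over remaining residents 3,676.
Shares after redistribution: Winslow Zone 1,641.9129 → $1,641.91; Riverside Precinct 3,865.0871 → $3,865.09.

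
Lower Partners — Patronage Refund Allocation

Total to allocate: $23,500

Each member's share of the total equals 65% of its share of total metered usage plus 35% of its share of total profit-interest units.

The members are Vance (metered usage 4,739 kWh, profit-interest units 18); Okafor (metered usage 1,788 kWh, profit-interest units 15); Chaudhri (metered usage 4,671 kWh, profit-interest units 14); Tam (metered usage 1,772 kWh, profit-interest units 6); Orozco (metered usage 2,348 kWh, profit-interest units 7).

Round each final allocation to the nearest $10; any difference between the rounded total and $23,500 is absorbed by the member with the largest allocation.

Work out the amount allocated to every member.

Vance: $7,190 | Okafor: $3,840 | Chaudhri: $6,580 | Tam: $2,590 | Orozco: $3,300

Totals — metered usage 15,318, profit-interest units 60.
Combined weights (65% metered usage + 35% profit-interest units): Vance 0.3061; Okafor 0.1634; Chaudhri 0.2799; Tam 0.1102; Orozco 0.1405.
Proportional shares: Vance 7,193.20; Okafor 3,839.23; Chaudhri 6,577.05; Tam 2,589.53; Orozco 3,300.99.
At nearest $10: Vance $7,190; Okafor $3,840; Chaudhri $6,580; Tam $2,590; Orozco $3,300. Sum = $23,500.
Sum already equals the total — no adjustment.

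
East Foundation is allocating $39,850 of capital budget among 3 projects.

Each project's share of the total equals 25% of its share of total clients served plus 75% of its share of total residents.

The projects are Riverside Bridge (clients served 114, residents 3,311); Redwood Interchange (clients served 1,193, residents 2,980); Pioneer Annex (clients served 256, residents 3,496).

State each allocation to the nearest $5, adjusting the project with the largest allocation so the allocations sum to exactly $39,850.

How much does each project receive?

Totals — clients served 1,563, residents 9,787.
Blended shares (25% clients served + 75% residents): Riverside Bridge 0.2720; Redwood Interchange 0.4192; Pioneer Annex 0.3089.
Unrounded shares: Riverside Bridge 10,837.75; Redwood Interchange 16,704.45; Pioneer Annex 12,307.80.
At nearest $5: Riverside Bridge $10,840; Redwood Interchange $16,705; Pioneer Annex $12,310. Sum = $39,855.
Difference $39,850 − $39,855 = −$5 applied to largest allocation (Redwood Interchange): Redwood Interchange becomes $16,700.

Riverside Bridge: $10,840 · Redwood Interchange: $16,700 · Pioneer Annex: $12,310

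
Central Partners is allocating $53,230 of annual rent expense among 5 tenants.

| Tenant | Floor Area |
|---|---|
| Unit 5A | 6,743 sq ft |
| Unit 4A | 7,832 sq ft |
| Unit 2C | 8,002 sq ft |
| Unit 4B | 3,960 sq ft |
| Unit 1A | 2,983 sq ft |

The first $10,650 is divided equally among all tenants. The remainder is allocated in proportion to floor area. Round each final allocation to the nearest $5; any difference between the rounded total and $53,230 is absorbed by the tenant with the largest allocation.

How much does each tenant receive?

$10,650 shared equally gives $2,130 per tenant.
Remainder $42,580 by floor area (total 29,520): Unit 5A 9,726.18 → $9,725; Unit 4A 11,296.97 → $11,295; Unit 2C 11,542.18 → $11,540; Unit 4B 5,711.95 → $5,710; Unit 1A 4,302.71 → $4,305.
Rounding difference +$5 on remainder applied to Unit 2C.
Totals: Unit 5A $2,130 + $9,725 = $11,855; Unit 4A $2,130 + $11,295 = $13,425; Unit 2C $2,130 + $11,545 = $13,675; Unit 4B $2,130 + $5,710 = $7,840; Unit 1A $2,130 + $4,305 = $6,435.

Unit 5A: $11,855; Unit 4A: $13,425; Unit 2C: $13,675; Unit 4B: $7,840; Unit 1A: $6,435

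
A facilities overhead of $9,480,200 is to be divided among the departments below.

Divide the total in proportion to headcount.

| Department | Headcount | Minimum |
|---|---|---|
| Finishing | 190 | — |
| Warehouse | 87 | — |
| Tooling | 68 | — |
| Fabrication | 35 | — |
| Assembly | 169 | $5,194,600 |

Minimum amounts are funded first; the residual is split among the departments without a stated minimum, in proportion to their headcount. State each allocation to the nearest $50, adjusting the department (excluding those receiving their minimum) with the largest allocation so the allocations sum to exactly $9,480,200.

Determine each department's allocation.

Fund the minimums — Assembly $5,194,600. Remaining pool $4,285,600.
Remaining pool split over remaining headcount 380: Finishing 2,142,800.00 → $2,142,800; Warehouse 981,176.84 → $981,200; Tooling 766,896.84 → $766,900; Fabrication 394,726.32 → $394,750.
Rounding difference −$50 applied to Finishing → $2,142,750.

Finishing: $2,142,750 · Warehouse: $981,200 · Tooling: $766,900 · Fabrication: $394,750 · Assembly: $5,194,600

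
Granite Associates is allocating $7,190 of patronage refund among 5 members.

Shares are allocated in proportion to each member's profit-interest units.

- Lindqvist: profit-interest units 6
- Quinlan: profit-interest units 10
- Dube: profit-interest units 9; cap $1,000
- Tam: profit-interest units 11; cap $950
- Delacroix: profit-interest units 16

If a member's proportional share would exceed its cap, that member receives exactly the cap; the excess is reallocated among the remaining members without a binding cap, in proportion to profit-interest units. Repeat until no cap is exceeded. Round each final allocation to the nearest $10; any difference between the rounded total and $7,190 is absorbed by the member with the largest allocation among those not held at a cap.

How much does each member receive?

Profit-interest units total: 52.
Proportional shares (ignoring caps): Lindqvist 829.62; Quinlan 1,382.69; Dube 1,244.42; Tam 1,520.96; Delacroix 2,212.31.
Held at cap: Dube ($1,000), Tam ($950); residual $5,240 reallocated over remaining profit-interest units 32.
Remaining shares: Lindqvist 982.50 → $980; Quinlan 1,637.50 → $1,640; Delacroix 2,620.00 → $2,620.

Lindqvist: $980; Quinlan: $1,640; Dube: $1,000; Tam: $950; Delacroix: $2,620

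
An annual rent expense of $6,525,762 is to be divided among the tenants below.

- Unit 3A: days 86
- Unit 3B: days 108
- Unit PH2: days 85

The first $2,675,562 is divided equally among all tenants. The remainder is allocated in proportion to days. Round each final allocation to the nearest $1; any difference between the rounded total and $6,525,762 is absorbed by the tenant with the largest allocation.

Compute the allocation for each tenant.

$2,675,562 shared equally gives $891,854 per tenant.
Remainder $3,850,200 by days (total 279): Unit 3A 1,186,800.00 → $1,186,800; Unit 3B 1,490,400.00 → $1,490,400; Unit PH2 1,173,000.00 → $1,173,000.
Totals: Unit 3A $891,854 + $1,186,800 = $2,078,654; Unit 3B $891,854 + $1,490,400 = $2,382,254; Unit PH2 $891,854 + $1,173,000 = $2,064,854.

Unit 3A: $2,078,654 | Unit 3B: $2,382,254 | Unit PH2: $2,064,854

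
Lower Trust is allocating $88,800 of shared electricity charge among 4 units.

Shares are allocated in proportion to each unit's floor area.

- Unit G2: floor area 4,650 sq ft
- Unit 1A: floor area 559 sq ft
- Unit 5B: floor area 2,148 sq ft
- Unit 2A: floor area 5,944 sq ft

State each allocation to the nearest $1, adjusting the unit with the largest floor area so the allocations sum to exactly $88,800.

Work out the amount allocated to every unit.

Unit G2: $31,044 | Unit 1A: $3,732 | Unit 5B: $14,340 | Unit 2A: $39,684

Sum of floor area: 13,301.
Proportional shares: Unit G2 4,650/13,301 × $88,800 = 31,044.28; Unit 1A 559/13,301 × $88,800 = 3,731.99; Unit 5B 2,148/13,301 × $88,800 = 14,340.46; Unit 2A 5,944/13,301 × $88,800 = 39,683.27.
At nearest $1: Unit G2 $31,044; Unit 1A $3,732; Unit 5B $14,340; Unit 2A $39,683. Sum = $88,799.
Difference $88,800 − $88,799 = +$1 applied to largest floor area (Unit 2A): Unit 2A becomes $39,684.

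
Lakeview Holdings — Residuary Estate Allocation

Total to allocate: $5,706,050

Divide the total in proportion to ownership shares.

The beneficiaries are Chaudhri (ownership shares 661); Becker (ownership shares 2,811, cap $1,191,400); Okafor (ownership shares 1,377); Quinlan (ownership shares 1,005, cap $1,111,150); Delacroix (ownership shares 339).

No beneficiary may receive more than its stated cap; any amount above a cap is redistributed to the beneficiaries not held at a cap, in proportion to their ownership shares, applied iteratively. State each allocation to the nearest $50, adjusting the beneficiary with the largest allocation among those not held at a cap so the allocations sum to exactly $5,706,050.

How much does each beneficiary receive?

Combined ownership shares = 6,193.
Pro-rata shares before constraints: Chaudhri 609,026.17; Becker 2,589,973.61; Okafor 1,268,727.73; Quinlan 925,977.76; Delacroix 312,344.74.
Capped: Becker ($1,191,400); residual $4,514,650 reallocated over remaining ownership shares 3,382.
Capped: Quinlan ($1,111,150); residual $3,403,500 reallocated over remaining ownership shares 2,377.
Redistributed shares: Chaudhri 946,450.78 → $946,450; Okafor 1,971,653.13 → $1,971,650; Delacroix 485,396.09 → $485,400.

Chaudhri: $946,450; Becker: $1,191,400; Okafor: $1,971,650; Quinlan: $1,111,150; Delacroix: $485,400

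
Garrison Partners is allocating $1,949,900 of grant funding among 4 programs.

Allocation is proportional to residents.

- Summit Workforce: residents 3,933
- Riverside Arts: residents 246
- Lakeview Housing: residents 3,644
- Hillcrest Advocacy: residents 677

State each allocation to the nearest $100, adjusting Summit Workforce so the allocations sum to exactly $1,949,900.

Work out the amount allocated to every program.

Total residents = 8,500.
Pro-rata amounts: Summit Workforce 3,933/8,500 × $1,949,900 = 902,230.20; Riverside Arts 246/8,500 × $1,949,900 = 56,432.40; Lakeview Housing 3,644/8,500 × $1,949,900 = 835,933.60; Hillcrest Advocacy 677/8,500 × $1,949,900 = 155,303.80.
Rounded to nearest $100: Summit Workforce $902,200; Riverside Arts $56,400; Lakeview Housing $835,900; Hillcrest Advocacy $155,300. Sum = $1,949,800.
Difference $1,949,900 − $1,949,800 = +$100 applied to Summit Workforce: Summit Workforce becomes $902,300.

Summit Workforce: $902,300 | Riverside Arts: $56,400 | Lakeview Housing: $835,900 | Hillcrest Advocacy: $155,300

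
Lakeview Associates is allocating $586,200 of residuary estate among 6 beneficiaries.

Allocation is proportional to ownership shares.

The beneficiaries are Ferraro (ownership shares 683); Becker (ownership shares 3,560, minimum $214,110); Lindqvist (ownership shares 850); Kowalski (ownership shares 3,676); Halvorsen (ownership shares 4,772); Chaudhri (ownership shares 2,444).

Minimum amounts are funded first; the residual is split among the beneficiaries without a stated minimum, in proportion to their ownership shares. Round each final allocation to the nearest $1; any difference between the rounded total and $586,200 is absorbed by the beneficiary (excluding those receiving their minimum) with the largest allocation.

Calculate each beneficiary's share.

Guaranteed amounts: Becker $214,110. Residual $372,090.
Residual split over remaining ownership shares 12,425: Ferraro 20,453.72 → $20,454; Lindqvist 25,454.85 → $25,455; Kowalski 110,084.74 → $110,085; Halvorsen 142,906.52 → $142,907; Chaudhri 73,190.18 → $73,190.
Rounding difference −$1 applied to Halvorsen → $142,906.

Ferraro: $20,454 | Becker: $214,110 | Lindqvist: $25,455 | Kowalski: $110,085 | Halvorsen: $142,906 | Chaudhri: $73,190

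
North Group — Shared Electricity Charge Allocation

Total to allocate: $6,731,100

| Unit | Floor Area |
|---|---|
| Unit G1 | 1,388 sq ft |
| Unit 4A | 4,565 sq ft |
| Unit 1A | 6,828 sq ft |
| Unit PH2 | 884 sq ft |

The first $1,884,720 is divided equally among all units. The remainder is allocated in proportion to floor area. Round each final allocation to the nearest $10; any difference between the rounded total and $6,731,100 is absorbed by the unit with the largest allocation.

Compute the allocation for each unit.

Unit G1: $963,440 | Unit 4A: $2,090,190 | Unit 1A: $2,892,770 | Unit PH2: $784,700

Equal tier: $1,884,720 ÷ 4 = $471,180 apiece.
Remainder $4,846,380 by floor area (total 13,665): Unit G1 492,263.11 → $492,260; Unit 4A 1,619,006.56 → $1,619,010; Unit 1A 2,421,594.05 → $2,421,590; Unit PH2 313,516.28 → $313,520.
Totals: Unit G1 $471,180 + $492,260 = $963,440; Unit 4A $471,180 + $1,619,010 = $2,090,190; Unit 1A $471,180 + $2,421,590 = $2,892,770; Unit PH2 $471,180 + $313,520 = $784,700.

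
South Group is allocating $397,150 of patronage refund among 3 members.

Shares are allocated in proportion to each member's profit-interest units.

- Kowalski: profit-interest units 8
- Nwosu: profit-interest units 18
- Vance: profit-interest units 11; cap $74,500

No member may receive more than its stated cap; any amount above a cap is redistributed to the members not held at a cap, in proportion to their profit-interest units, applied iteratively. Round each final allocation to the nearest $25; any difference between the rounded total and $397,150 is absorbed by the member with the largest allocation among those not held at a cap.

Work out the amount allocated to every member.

Kowalski: $99,275; Nwosu: $223,375; Vance: $74,500

Combined profit-interest units = 37.
Proportional shares (ignoring caps): Kowalski 85,870.27; Nwosu 193,208.11; Vance 118,071.62.
Cap binds for Vance ($74,500); residual $322,650 reallocated over remaining profit-interest units 26.
Shares after redistribution: Kowalski 99,276.92 → $99,275; Nwosu 223,373.08 → $223,375.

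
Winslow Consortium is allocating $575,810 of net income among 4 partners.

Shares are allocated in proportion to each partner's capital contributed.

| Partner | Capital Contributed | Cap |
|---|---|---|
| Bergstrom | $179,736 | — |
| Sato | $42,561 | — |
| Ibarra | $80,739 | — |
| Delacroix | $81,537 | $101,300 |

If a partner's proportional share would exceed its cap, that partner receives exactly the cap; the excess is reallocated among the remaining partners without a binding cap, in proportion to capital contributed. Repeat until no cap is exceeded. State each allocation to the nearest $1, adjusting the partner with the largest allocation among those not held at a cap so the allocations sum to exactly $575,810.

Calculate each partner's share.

Bergstrom: $281,441 | Sato: $66,644 | Ibarra: $126,425 | Delacroix: $101,300

Capital contributed total: 384,573.
Pro-rata shares before constraints: Bergstrom 269,113.5003; Sato 63,725.35; Ibarra 120,888.16; Delacroix 122,082.99.
Capped: Delacroix ($101,300); balance $474,510 reallocated over remaining capital contributed 303,036.
Remaining shares: Bergstrom 281,440.26 → $281,440; Sato 66,644.29 → $66,644; Ibarra 126,425.45 → $126,425.
Rounding difference +$1 applied to Bergstrom → $281,441.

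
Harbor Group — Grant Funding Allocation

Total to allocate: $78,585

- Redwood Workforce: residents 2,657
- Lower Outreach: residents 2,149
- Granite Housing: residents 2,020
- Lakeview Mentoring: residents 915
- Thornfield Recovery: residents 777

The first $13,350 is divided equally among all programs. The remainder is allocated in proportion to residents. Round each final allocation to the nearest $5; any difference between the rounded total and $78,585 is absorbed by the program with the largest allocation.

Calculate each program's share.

$13,350 shared equally gives $2,670 per program.
Remainder $65,235 by residents (total 8,518): Redwood Workforce 20,348.60 → $20,350; Lower Outreach 16,458.09 → $16,460; Granite Housing 15,470.15 → $15,470; Lakeview Mentoring 7,007.52 → $7,010; Thornfield Recovery 5,950.65 → $5,950.
Rounding difference −$5 on remainder applied to Redwood Workforce.
Totals: Redwood Workforce $2,670 + $20,345 = $23,015; Lower Outreach $2,670 + $16,460 = $19,130; Granite Housing $2,670 + $15,470 = $18,140; Lakeview Mentoring $2,670 + $7,010 = $9,680; Thornfield Recovery $2,670 + $5,950 = $8,620.

Redwood Workforce: $23,015; Lower Outreach: $19,130; Granite Housing: $18,140; Lakeview Mentoring: $9,680; Thornfield Recovery: $8,620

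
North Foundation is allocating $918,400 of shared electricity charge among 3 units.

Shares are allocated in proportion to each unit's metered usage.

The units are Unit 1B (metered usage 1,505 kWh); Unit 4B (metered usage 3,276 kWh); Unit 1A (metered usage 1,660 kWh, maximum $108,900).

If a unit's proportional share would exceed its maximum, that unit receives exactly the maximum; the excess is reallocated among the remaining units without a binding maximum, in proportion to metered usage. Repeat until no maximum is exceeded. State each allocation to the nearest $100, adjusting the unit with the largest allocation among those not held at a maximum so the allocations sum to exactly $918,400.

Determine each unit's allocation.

Unit 1B: $254,800 · Unit 4B: $554,700 · Unit 1A: $108,900

Total metered usage = 6,441.
Pro-rata shares before constraints: Unit 1B 214,592.77; Unit 4B 467,113.55; Unit 1A 236,693.68.
Capped: Unit 1A ($108,900); remaining pool $809,500 reallocated over remaining metered usage 4,781.
Redistributed shares: Unit 1B 254,820.64 → $254,800; Unit 4B 554,679.36 → $554,700.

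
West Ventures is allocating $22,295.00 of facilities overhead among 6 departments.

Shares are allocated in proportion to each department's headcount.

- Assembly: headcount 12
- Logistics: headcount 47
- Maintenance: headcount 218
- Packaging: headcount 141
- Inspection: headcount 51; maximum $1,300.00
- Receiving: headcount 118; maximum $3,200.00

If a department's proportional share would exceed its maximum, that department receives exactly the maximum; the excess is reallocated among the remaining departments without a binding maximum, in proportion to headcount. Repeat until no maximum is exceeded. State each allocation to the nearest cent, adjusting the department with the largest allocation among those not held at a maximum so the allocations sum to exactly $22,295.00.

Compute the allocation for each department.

Assembly: $510.86; Logistics: $2,000.87; Maintenance: $9,280.65; Packaging: $6,002.62; Inspection: $1,300.00; Receiving: $3,200.00

Total headcount = 587.
Proportional shares (ignoring caps): Assembly 455.7751; Logistics 1,785.1193; Maintenance 8,279.9148; Packaging 5,355.3578; Inspection 1,937.0443; Receiving 4,481.7888.
Held at cap: Inspection ($1,300.00), Receiving ($3,200.00); balance $17,795.00 reallocated over remaining headcount 418.
Remaining shares: Assembly 510.8612 → $510.86; Logistics 2,000.8732 → $2,000.87; Maintenance 9,280.6459 → $9,280.65; Packaging 6,002.6196 → $6,002.62.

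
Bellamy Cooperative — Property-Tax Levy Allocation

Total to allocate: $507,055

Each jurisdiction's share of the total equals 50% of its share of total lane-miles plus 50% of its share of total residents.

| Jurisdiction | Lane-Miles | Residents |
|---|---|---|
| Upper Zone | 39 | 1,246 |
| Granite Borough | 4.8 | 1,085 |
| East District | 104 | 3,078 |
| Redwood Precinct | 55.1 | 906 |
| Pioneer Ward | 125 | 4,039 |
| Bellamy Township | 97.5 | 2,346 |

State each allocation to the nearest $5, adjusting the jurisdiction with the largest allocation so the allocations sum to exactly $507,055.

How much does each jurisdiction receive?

Upper Zone: $48,115 · Granite Borough: $24,520 · East District: $123,425 · Redwood Precinct: $50,925 · Pioneer Ward: $155,130 · Bellamy Township: $104,940

Lane-miles total 425.4; residents total 12,700.
Composite weights (50% lane-miles + 50% residents): Upper Zone 0.0949; Granite Borough 0.0484; East District 0.2434; Redwood Precinct 0.1004; Pioneer Ward 0.3059; Bellamy Township 0.2070.
Pro-rata amounts: Upper Zone 48,116.64; Granite Borough 24,520.31; East District 123,426.82; Redwood Precinct 50,924.48; Pioneer Ward 155,126.53; Bellamy Township 104,940.22.
After rounding ($5): Upper Zone $48,115; Granite Borough $24,520; East District $123,425; Redwood Precinct $50,925; Pioneer Ward $155,125; Bellamy Township $104,940. Sum = $507,050.
Difference $507,055 − $507,050 = +$5 applied to largest allocation (Pioneer Ward): Pioneer Ward becomes $155,130.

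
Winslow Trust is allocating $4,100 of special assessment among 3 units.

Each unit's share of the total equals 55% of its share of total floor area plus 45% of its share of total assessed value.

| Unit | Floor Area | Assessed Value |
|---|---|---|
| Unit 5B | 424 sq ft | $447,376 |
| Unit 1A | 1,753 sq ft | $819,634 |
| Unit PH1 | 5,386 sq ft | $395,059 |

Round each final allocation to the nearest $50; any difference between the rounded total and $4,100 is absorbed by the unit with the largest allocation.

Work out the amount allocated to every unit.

Unit 5B: $600; Unit 1A: $1,450; Unit PH1: $2,050

Floor area total 7,563; assessed value total 1,662,069.
Blended shares (55% floor area + 45% assessed value): Unit 5B 0.1520; Unit 1A 0.3494; Unit PH1 0.4986.
Raw shares: Unit 5B 623.04; Unit 1A 1,432.52; Unit PH1 2,044.44.
At nearest $50: Unit 5B $600; Unit 1A $1,450; Unit PH1 $2,050. Sum = $4,100.
Rounded total matches; no reconciliation needed.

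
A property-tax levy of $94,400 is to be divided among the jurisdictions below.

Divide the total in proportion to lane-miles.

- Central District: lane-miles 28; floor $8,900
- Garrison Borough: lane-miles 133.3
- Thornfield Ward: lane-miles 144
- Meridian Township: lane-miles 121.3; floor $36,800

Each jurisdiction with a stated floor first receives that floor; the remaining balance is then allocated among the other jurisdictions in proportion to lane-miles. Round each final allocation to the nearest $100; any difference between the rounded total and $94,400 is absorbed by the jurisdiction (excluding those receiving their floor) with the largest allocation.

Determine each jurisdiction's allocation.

Minimums first: Central District $8,900; Meridian Township $36,800. Balance $48,700.
Balance split over remaining lane-miles 277.3: Garrison Borough 23,410.42 → $23,400; Thornfield Ward 25,289.58 → $25,300.

Central District: $8,900 · Garrison Borough: $23,400 · Thornfield Ward: $25,300 · Meridian Township: $36,800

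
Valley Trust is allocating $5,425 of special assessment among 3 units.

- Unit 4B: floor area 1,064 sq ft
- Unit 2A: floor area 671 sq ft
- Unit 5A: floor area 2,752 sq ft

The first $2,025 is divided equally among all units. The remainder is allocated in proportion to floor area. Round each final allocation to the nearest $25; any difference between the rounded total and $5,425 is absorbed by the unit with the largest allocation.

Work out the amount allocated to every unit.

$2,025 shared equally gives $675 per unit.
Remainder $3,400 by floor area (total 4,487): Unit 4B 806.24 → $800; Unit 2A 508.45 → $500; Unit 5A 2,085.31 → $2,075.
Rounding difference +$25 on remainder applied to Unit 5A.
Totals: Unit 4B $675 + $800 = $1,475; Unit 2A $675 + $500 = $1,175; Unit 5A $675 + $2,100 = $2,775.

Unit 4B: $1,475 | Unit 2A: $1,175 | Unit 5A: $2,775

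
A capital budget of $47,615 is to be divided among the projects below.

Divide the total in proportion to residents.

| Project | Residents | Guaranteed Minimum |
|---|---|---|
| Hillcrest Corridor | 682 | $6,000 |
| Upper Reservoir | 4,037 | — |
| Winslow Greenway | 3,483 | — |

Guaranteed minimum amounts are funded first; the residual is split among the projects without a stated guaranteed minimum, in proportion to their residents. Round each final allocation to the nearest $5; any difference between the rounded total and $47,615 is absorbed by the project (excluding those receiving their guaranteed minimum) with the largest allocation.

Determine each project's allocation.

Minimums first: Hillcrest Corridor $6,000. Balance $41,615.
Balance split over remaining residents 7,520: Upper Reservoir 22,340.39 → $22,340; Winslow Greenway 19,274.61 → $19,275.

Hillcrest Corridor: $6,000; Upper Reservoir: $22,340; Winslow Greenway: $19,275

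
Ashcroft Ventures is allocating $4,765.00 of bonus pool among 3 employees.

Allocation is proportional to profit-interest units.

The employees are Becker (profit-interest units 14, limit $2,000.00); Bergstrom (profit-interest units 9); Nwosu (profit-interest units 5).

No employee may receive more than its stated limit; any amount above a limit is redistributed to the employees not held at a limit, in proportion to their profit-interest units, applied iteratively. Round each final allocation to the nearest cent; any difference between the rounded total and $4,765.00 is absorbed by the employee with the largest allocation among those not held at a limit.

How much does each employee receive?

Becker: $2,000.00; Bergstrom: $1,777.50; Nwosu: $987.50

Total profit-interest units = 28.
Proportional shares (ignoring caps): Becker 2,382.5000; Bergstrom 1,531.6071; Nwosu 850.8929.
Held at cap: Becker ($2,000.00); residual $2,765.00 reallocated over remaining profit-interest units 14.
Redistributed shares: Bergstrom 1,777.5000 → $1,777.50; Nwosu 987.5000 → $987.50.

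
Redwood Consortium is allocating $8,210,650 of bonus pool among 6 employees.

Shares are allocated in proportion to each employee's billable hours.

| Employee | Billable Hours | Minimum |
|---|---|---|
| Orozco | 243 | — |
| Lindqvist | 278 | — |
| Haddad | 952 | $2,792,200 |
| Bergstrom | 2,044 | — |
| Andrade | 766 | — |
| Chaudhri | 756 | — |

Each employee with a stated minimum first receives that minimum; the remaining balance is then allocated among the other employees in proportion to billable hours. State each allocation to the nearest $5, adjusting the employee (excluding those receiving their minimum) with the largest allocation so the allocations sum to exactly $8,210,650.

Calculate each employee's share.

Orozco: $322,165 | Lindqvist: $368,565 | Haddad: $2,792,200 | Bergstrom: $2,709,890 | Andrade: $1,015,545 | Chaudhri: $1,002,285

Fund the minimums — Haddad $2,792,200. Remaining pool $5,418,450.
Remaining pool split over remaining billable hours 4,087: Orozco 322,163.78 → $322,165; Lindqvist 368,565.97 → $368,565; Bergstrom 2,709,887.89 → $2,709,890; Andrade 1,015,545.07 → $1,015,545; Chaudhri 1,002,287.30 → $1,002,285.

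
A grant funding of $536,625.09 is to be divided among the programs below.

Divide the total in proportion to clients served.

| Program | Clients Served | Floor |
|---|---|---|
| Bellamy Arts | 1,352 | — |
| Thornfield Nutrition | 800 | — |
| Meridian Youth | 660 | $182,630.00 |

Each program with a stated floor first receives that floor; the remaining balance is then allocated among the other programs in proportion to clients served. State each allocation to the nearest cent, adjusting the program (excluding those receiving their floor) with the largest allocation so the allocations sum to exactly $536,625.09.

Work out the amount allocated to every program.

Bellamy Arts: $222,398.40 | Thornfield Nutrition: $131,596.69 | Meridian Youth: $182,630.00

Guaranteed amounts: Meridian Youth $182,630.00. Residual $353,995.09.
Residual split over remaining clients served 2,152: Bellamy Arts 222,398.4023 → $222,398.40; Thornfield Nutrition 131,596.6877 → $131,596.69.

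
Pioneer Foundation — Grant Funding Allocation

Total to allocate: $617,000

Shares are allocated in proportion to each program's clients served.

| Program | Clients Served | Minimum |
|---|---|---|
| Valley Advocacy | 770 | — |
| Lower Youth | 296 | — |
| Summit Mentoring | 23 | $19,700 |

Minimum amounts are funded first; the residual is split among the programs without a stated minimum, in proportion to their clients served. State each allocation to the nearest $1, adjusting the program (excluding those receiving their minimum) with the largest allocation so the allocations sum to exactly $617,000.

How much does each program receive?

Minimums first: Summit Mentoring $19,700. Residual $597,300.
Residual split over remaining clients served 1,066: Valley Advocacy 431,445.59 → $431,446; Lower Youth 165,854.41 → $165,854.

Valley Advocacy: $431,446 | Lower Youth: $165,854 | Summit Mentoring: $19,700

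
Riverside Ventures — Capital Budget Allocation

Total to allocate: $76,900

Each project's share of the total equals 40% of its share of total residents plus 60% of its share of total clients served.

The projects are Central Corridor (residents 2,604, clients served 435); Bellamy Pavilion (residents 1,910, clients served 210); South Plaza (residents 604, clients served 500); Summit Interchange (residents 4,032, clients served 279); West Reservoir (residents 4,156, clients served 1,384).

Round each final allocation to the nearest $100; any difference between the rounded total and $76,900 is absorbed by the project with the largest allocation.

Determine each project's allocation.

Residents total 13,306; clients served total 2,808.
Blended shares (40% residents + 60% clients served): Central Corridor 0.1712; Bellamy Pavilion 0.1023; South Plaza 0.1250; Summit Interchange 0.1808; West Reservoir 0.4207.
Raw shares: Central Corridor 13,167.52; Bellamy Pavilion 7,866.06; South Plaza 9,612.10; Summit Interchange 13,905.35; West Reservoir 32,348.96.
At nearest $100: Central Corridor $13,200; Bellamy Pavilion $7,900; South Plaza $9,600; Summit Interchange $13,900; West Reservoir $32,300. Sum = $76,900.
Rounded total matches; no reconciliation needed.

Central Corridor: $13,200 · Bellamy Pavilion: $7,900 · South Plaza: $9,600 · Summit Interchange: $13,900 · West Reservoir: $32,300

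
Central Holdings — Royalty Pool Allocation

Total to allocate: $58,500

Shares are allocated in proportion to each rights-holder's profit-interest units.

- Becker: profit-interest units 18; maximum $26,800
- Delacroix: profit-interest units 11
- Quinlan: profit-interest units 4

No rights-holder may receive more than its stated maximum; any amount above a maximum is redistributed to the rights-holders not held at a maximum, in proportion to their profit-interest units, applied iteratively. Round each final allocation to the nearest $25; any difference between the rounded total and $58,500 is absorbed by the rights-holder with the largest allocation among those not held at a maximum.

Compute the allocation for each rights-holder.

Becker: $26,800; Delacroix: $23,250; Quinlan: $8,450

Combined profit-interest units = 33.
Unconstrained shares: Becker 31,909.09; Delacroix 19,500.00; Quinlan 7,090.91.
Cap binds for Becker ($26,800); balance $31,700 reallocated over remaining profit-interest units 15.
Redistributed shares: Delacroix 23,246.67 → $23,250; Quinlan 8,453.33 → $8,450.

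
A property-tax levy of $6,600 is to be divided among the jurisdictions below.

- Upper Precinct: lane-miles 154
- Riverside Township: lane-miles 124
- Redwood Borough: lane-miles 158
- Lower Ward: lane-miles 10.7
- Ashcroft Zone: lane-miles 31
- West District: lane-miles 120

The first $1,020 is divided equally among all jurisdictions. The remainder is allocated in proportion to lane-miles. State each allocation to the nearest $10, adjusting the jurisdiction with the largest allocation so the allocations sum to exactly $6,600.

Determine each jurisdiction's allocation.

$1,020 shared equally gives $170 per jurisdiction.
Remainder $5,580 by lane-miles (total 597.7): Upper Precinct 1,437.71 → $1,440; Riverside Township 1,157.64 → $1,160; Redwood Borough 1,475.05 → $1,480; Lower Ward 99.89 → $100; Ashcroft Zone 289.41 → $290; West District 1,120.29 → $1,120.
Rounding difference −$10 on remainder applied to Redwood Borough.
Totals: Upper Precinct $170 + $1,440 = $1,610; Riverside Township $170 + $1,160 = $1,330; Redwood Borough $170 + $1,470 = $1,640; Lower Ward $170 + $100 = $270; Ashcroft Zone $170 + $290 = $460; West District $170 + $1,120 = $1,290.

Upper Precinct: $1,610 | Riverside Township: $1,330 | Redwood Borough: $1,640 | Lower Ward: $270 | Ashcroft Zone: $460 | West District: $1,290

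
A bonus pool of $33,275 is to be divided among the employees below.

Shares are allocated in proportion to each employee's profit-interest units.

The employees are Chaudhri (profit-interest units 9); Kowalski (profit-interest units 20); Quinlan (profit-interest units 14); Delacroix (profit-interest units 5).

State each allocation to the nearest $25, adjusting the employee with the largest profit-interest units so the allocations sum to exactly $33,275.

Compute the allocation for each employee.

Total profit-interest units = 48.
Proportional shares: Chaudhri 9/48 × $33,275 = 6,239.06; Kowalski 20/48 × $33,275 = 13,864.58; Quinlan 14/48 × $33,275 = 9,705.21; Delacroix 5/48 × $33,275 = 3,466.15.
After rounding ($25): Chaudhri $6,250; Kowalski $13,875; Quinlan $9,700; Delacroix $3,475. Sum = $33,300.
Difference $33,275 − $33,300 = −$25 applied to largest profit-interest units (Kowalski): Kowalski becomes $13,850.

Chaudhri: $6,250 · Kowalski: $13,850 · Quinlan: $9,700 · Delacroix: $3,475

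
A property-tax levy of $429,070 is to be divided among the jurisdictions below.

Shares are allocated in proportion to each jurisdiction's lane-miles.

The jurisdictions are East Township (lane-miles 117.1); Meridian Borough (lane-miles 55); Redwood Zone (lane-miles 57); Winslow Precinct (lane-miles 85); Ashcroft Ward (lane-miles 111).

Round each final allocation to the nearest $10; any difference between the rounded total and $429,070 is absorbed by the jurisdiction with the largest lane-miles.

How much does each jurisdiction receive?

East Township: $118,200 | Meridian Borough: $55,510 | Redwood Zone: $57,530 | Winslow Precinct: $85,790 | Ashcroft Ward: $112,040

Total lane-miles = 425.1.
Raw shares: East Township 117.1/425.1 × $429,070 = 118,193.59; Meridian Borough 55/425.1 × $429,070 = 55,513.64; Redwood Zone 57/425.1 × $429,070 = 57,532.32; Winslow Precinct 85/425.1 × $429,070 = 85,793.81; Ashcroft Ward 111/425.1 × $429,070 = 112,036.63.
Rounded to nearest $10: East Township $118,190; Meridian Borough $55,510; Redwood Zone $57,530; Winslow Precinct $85,790; Ashcroft Ward $112,040. Sum = $429,060.
Difference $429,070 − $429,060 = +$10 applied to largest lane-miles (East Township): East Township becomes $118,200.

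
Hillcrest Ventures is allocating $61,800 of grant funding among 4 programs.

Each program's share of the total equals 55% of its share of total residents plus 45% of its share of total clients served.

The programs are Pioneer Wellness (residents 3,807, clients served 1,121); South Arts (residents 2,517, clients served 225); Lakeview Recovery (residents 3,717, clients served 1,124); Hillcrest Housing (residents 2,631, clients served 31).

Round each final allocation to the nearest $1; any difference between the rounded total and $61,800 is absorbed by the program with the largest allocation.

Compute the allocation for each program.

Pioneer Wellness: $22,677 · South Arts: $9,253 · Lakeview Recovery: $22,468 · Hillcrest Housing: $7,402

Residents total 12,672; clients served total 2,501.
Blended shares (55% residents + 45% clients served): Pioneer Wellness 0.3669; South Arts 0.1497; Lakeview Recovery 0.3636; Hillcrest Housing 0.1198.
Raw shares: Pioneer Wellness 22,676.502; South Arts 9,253.23; Lakeview Recovery 22,468.45; Hillcrest Housing 7,401.82.
At nearest $1: Pioneer Wellness $22,677; South Arts $9,253; Lakeview Recovery $22,468; Hillcrest Housing $7,402. Sum = $61,800.
No rounding difference to absorb.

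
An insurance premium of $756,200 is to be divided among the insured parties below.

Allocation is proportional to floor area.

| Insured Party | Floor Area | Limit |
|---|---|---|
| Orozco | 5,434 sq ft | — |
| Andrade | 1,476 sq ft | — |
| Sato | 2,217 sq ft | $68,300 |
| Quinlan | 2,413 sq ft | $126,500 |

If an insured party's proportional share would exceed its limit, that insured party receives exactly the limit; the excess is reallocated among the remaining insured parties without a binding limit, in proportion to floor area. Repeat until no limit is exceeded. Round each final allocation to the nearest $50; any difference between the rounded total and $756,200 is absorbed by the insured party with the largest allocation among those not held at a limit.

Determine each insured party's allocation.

Orozco: $441,500 | Andrade: $119,900 | Sato: $68,300 | Quinlan: $126,500

Floor area total: 11,540.
Unconstrained shares: Orozco 356,082.39; Andrade 96,720.21; Sato 145,276.90; Quinlan 158,120.50.
Cap binds for Sato ($68,300), Quinlan ($126,500); residual $561,400 reallocated over remaining floor area 6,910.
Shares after redistribution: Orozco 441,483.01 → $441,500; Andrade 119,916.99 → $119,900.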